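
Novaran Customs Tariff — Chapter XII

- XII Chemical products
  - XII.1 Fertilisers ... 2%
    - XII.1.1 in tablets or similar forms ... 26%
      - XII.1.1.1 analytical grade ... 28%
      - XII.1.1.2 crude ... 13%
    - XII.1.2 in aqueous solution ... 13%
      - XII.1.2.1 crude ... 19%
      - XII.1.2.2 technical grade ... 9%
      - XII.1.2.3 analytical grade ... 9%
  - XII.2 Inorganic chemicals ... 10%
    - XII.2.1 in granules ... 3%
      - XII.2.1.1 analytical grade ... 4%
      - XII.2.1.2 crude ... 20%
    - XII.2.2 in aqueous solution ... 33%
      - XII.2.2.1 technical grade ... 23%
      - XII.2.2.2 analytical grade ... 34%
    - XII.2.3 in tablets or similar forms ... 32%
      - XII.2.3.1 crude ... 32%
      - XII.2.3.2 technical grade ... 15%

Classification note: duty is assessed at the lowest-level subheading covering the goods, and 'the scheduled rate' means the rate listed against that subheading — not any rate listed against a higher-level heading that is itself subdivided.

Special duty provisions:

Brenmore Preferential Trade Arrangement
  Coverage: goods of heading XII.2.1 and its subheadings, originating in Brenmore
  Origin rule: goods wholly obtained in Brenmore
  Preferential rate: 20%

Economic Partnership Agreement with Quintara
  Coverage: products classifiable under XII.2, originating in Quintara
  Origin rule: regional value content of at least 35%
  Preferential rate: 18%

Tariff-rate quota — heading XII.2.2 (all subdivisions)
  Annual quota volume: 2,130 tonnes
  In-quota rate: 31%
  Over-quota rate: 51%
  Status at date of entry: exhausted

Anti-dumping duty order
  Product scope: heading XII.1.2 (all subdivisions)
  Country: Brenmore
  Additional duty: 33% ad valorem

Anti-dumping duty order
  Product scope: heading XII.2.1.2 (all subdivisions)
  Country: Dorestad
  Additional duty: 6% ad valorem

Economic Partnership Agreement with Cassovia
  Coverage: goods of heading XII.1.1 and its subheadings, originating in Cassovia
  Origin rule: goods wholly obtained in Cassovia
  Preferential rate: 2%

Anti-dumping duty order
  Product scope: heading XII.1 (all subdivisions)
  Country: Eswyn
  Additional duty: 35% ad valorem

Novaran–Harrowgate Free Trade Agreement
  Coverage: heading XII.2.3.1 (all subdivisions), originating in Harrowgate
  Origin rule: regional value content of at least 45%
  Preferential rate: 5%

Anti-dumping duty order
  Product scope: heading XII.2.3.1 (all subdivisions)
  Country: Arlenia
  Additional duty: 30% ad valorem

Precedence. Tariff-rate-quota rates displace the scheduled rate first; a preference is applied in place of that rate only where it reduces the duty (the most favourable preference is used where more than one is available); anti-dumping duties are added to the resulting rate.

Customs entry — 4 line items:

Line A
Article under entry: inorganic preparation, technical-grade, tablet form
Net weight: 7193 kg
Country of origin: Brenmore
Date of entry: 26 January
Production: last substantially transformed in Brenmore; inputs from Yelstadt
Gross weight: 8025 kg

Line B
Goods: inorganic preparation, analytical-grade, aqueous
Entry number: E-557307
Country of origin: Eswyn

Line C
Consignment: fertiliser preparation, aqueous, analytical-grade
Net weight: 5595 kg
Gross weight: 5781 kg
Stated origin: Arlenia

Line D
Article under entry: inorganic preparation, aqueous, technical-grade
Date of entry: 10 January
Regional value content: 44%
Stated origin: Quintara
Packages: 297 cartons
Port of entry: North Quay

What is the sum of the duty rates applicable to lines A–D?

93%

Line A: inorganic → XII.2; tablet form → XII.2.3; technical-grade → XII.2.3.2. Scheduled 15%. Brenmore agreement on XII.2.1: XII.2.3.2 not covered. → 15%.
Line B: inorganic → XII.2; aqueous → XII.2.2; analytical-grade → XII.2.2.2. Scheduled 34%. quota on XII.2.2 exhausted → over-quota 51%. → 51%.
Line C: fertiliser → XII.1; aqueous → XII.1.2; analytical-grade → XII.1.2.3. Scheduled 9%. No special measure applies. → 9%.
Line D: inorganic → XII.2; aqueous → XII.2.2; technical-grade → XII.2.2.1. Scheduled 23%. quota on XII.2.2 exhausted → over-quota 51%; Quintara agreement on XII.2: RVC ≥ 35% → 18% available; preferential 18%. → 18%.
Sum: 15% + 51% + 9% + 18% = 93%.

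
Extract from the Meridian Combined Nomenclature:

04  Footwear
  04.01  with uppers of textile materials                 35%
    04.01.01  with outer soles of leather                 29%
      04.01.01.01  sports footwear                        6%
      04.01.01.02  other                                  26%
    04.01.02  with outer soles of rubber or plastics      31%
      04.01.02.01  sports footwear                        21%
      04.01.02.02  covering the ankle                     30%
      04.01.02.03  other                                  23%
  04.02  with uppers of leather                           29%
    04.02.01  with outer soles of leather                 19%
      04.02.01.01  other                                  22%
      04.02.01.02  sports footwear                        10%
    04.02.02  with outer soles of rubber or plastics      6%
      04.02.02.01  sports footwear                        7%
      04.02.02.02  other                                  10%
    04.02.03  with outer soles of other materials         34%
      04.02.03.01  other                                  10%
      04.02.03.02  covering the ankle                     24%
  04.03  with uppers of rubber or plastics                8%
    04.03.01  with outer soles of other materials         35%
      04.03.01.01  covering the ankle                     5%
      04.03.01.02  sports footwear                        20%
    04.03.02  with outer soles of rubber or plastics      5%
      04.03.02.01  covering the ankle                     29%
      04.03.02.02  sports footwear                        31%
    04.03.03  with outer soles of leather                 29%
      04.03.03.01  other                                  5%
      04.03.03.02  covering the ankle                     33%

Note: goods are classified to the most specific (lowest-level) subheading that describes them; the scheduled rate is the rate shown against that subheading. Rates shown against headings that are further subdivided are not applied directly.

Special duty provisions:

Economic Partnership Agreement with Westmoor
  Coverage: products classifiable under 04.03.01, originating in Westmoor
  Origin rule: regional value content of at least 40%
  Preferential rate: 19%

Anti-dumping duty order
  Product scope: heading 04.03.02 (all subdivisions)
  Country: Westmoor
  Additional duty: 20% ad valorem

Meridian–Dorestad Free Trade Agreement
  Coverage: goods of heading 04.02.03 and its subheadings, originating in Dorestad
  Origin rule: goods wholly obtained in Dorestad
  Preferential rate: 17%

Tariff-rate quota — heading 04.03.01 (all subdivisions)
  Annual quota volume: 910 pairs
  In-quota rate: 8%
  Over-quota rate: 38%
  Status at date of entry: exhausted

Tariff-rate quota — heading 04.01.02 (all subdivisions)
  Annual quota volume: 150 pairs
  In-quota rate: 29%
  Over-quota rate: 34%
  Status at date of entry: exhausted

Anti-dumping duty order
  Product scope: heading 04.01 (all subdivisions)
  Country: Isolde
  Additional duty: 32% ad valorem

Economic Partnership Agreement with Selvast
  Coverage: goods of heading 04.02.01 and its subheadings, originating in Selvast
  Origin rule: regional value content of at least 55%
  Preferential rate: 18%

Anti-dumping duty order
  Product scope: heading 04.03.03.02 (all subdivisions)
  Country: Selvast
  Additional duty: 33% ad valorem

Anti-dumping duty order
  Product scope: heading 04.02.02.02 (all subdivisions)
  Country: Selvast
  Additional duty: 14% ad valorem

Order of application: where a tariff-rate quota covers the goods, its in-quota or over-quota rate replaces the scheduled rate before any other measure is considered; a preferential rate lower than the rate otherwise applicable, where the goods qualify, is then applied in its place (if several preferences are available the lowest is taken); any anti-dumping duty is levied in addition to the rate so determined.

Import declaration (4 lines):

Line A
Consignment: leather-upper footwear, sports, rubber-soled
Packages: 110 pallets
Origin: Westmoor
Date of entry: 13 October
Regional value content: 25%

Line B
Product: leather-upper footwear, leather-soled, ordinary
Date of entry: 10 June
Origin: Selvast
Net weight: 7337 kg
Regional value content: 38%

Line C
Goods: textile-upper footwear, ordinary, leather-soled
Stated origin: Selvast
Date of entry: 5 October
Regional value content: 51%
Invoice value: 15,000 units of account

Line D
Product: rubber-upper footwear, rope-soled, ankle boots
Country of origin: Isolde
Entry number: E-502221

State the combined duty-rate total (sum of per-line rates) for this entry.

93%

Line A: leather-upper → 04.02; rubber-soled → 04.02.02; sports → 04.02.02.01. Scheduled 7%. Westmoor agreement on 04.03.01: 04.02.02.01 not covered. → 7%.
Line B: leather-upper → 04.02; leather-soled → 04.02.01; ordinary → 04.02.01.01. Scheduled 22%. Selvast agreement on 04.02.01: RVC < 55%. → 22%.
Line C: textile-upper → 04.01; leather-soled → 04.01.01; ordinary → 04.01.01.02. Scheduled 26%. Selvast agreement on 04.02.01: 04.01.01.02 not covered. → 26%.
Line D: rubber-upper → 04.03; rope-soled → 04.03.01; ankle boots → 04.03.01.01. Scheduled 5%. quota on 04.03.01 exhausted → over-quota 38%. → 38%.
Sum: 7% + 22% + 26% + 38% = 93%.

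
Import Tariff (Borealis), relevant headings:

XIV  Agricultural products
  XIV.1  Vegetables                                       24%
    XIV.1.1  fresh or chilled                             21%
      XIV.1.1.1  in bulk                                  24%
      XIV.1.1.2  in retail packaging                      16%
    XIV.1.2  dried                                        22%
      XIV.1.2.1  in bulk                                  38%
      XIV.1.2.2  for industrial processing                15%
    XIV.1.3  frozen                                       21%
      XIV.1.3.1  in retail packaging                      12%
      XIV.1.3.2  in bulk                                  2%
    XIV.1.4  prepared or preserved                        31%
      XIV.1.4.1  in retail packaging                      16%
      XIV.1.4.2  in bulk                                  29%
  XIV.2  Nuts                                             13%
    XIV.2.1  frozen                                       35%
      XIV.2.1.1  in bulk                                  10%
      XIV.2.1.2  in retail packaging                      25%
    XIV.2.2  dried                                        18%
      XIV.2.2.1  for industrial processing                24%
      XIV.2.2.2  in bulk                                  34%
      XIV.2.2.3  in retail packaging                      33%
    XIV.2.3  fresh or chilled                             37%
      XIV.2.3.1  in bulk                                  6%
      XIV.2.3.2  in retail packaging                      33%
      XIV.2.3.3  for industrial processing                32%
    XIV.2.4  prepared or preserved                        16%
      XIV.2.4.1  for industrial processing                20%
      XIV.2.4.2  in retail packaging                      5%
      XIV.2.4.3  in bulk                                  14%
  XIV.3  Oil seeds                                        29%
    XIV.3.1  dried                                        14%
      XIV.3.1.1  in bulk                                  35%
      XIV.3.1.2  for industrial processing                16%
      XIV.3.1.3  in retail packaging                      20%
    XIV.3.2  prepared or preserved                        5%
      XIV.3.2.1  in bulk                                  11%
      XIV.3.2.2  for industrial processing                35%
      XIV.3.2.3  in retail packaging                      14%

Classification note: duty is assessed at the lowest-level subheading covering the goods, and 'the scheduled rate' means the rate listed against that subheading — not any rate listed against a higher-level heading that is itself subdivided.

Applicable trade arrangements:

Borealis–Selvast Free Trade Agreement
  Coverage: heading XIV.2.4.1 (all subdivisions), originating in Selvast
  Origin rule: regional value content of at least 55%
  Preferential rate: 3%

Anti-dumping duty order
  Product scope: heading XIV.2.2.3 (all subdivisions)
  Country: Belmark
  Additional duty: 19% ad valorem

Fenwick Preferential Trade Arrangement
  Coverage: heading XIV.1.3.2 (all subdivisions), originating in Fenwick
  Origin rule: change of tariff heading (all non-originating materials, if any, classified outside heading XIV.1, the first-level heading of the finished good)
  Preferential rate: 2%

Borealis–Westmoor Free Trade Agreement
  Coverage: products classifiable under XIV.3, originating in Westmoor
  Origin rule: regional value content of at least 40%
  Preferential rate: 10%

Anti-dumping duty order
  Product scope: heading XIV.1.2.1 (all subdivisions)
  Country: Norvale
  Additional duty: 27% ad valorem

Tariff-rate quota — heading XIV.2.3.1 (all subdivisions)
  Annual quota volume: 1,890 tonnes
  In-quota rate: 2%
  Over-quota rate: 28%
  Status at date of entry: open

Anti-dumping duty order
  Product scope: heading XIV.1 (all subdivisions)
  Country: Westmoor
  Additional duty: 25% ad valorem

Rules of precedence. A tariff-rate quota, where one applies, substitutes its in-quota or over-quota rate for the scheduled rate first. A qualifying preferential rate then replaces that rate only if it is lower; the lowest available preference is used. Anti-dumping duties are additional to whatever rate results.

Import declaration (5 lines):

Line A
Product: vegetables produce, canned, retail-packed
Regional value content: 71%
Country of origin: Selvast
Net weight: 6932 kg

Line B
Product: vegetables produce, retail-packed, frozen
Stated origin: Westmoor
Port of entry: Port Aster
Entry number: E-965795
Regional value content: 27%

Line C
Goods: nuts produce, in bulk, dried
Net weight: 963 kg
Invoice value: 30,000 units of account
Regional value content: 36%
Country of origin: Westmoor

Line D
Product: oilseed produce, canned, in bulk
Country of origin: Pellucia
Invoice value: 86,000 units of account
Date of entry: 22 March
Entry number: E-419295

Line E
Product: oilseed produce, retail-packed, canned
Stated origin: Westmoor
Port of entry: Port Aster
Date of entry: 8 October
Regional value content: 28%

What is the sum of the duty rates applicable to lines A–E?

Line A: vegetables → XIV.1; canned → XIV.1.4; retail-packed → XIV.1.4.1. Scheduled 16%. Selvast agreement on XIV.2.4.1: XIV.1.4.1 not covered. → 16%.
Line B: vegetables → XIV.1; frozen → XIV.1.3; retail-packed → XIV.1.3.1. Scheduled 12%. Westmoor agreement on XIV.3: XIV.1.3.1 not covered; anti-dumping (Westmoor, XIV.1): +25%; total 12% + 25% = 37%. → 37%.
Line C: nuts → XIV.2; dried → XIV.2.2; in bulk → XIV.2.2.2. Scheduled 34%. Westmoor agreement on XIV.3: XIV.2.2.2 not covered. → 34%.
Line D: oilseed → XIV.3; canned → XIV.3.2; in bulk → XIV.3.2.1. Scheduled 11%. No special measure applies. → 11%.
Line E: oilseed → XIV.3; canned → XIV.3.2; retail-packed → XIV.3.2.3. Scheduled 14%. Westmoor agreement on XIV.3: RVC < 40%. → 14%.
Sum: 16% + 37% + 34% + 11% + 14% = 112%.

112%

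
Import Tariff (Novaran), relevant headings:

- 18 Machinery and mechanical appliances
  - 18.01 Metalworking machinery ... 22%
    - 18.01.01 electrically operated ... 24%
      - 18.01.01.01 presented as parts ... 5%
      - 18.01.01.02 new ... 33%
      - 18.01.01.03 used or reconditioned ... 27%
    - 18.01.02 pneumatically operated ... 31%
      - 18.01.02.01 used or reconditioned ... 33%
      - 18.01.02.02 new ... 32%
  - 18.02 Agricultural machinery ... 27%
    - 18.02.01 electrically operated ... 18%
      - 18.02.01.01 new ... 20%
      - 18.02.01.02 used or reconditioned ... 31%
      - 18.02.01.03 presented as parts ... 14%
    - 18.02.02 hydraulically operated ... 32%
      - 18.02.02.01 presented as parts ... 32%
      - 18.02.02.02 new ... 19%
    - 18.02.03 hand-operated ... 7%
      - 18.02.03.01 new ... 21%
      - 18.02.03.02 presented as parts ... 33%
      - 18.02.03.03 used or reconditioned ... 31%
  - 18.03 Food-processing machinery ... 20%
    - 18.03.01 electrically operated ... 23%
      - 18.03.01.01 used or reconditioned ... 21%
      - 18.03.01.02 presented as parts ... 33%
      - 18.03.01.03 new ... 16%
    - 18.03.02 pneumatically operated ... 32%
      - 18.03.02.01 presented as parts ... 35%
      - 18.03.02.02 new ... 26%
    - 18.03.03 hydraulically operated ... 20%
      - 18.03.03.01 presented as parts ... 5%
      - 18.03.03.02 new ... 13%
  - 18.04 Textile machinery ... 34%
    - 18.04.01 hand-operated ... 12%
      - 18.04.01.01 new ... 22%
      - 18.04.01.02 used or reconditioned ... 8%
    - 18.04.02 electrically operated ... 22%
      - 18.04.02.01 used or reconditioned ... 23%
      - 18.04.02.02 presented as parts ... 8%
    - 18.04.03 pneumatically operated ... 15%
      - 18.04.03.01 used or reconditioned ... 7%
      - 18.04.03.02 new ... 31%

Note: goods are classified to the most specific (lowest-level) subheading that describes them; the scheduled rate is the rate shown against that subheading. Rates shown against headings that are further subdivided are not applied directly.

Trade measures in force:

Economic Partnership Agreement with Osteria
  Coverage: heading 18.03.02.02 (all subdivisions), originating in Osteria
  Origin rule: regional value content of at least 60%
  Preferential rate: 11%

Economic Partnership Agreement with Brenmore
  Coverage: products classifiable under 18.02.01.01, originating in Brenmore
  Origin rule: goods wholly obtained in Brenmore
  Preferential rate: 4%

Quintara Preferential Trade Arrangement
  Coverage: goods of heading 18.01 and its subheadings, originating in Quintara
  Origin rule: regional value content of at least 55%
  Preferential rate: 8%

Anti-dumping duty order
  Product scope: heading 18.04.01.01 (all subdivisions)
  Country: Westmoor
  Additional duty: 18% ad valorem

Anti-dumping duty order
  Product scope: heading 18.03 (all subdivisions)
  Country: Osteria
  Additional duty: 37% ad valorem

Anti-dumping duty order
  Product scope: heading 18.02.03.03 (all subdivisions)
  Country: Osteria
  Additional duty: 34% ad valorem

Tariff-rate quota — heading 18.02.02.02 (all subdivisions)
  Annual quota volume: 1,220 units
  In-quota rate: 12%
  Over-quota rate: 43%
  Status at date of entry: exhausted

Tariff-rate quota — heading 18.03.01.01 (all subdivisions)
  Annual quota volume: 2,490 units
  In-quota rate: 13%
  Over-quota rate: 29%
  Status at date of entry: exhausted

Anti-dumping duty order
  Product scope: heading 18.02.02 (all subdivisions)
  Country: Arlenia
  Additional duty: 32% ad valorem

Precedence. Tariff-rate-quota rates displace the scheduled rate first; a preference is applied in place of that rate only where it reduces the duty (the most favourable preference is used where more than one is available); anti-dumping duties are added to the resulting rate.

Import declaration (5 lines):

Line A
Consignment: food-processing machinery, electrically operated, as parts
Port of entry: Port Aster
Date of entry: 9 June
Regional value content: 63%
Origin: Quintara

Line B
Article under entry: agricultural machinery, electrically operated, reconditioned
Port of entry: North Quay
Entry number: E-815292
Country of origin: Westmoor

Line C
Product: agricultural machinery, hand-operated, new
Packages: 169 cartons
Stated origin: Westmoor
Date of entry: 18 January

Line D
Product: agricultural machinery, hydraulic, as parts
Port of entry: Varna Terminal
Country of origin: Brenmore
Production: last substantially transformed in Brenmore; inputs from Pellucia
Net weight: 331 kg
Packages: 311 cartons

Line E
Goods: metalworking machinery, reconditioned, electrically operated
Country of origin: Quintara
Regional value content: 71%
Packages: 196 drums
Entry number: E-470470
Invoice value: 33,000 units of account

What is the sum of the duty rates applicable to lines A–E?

Line A: food-processing → 18.03; electrically operated → 18.03.01; as parts → 18.03.01.02. Scheduled 33%. Quintara agreement on 18.01: 18.03.01.02 not covered. → 33%.
Line B: agricultural → 18.02; electrically operated → 18.02.01; reconditioned → 18.02.01.02. Scheduled 31%. No special measure applies. → 31%.
Line C: agricultural → 18.02; hand-operated → 18.02.03; new → 18.02.03.01. Scheduled 21%. No special measure applies. → 21%.
Line D: agricultural → 18.02; hydraulic → 18.02.02; as parts → 18.02.02.01. Scheduled 32%. Brenmore agreement on 18.02.01.01: 18.02.02.01 not covered. → 32%.
Line E: metalworking → 18.01; electrically operated → 18.01.01; reconditioned → 18.01.01.03. Scheduled 27%. Quintara agreement on 18.01: RVC ≥ 55% → 8% available; preferential 8%. → 8%.
Sum: 33% + 31% + 21% + 32% + 8% = 125%.

125%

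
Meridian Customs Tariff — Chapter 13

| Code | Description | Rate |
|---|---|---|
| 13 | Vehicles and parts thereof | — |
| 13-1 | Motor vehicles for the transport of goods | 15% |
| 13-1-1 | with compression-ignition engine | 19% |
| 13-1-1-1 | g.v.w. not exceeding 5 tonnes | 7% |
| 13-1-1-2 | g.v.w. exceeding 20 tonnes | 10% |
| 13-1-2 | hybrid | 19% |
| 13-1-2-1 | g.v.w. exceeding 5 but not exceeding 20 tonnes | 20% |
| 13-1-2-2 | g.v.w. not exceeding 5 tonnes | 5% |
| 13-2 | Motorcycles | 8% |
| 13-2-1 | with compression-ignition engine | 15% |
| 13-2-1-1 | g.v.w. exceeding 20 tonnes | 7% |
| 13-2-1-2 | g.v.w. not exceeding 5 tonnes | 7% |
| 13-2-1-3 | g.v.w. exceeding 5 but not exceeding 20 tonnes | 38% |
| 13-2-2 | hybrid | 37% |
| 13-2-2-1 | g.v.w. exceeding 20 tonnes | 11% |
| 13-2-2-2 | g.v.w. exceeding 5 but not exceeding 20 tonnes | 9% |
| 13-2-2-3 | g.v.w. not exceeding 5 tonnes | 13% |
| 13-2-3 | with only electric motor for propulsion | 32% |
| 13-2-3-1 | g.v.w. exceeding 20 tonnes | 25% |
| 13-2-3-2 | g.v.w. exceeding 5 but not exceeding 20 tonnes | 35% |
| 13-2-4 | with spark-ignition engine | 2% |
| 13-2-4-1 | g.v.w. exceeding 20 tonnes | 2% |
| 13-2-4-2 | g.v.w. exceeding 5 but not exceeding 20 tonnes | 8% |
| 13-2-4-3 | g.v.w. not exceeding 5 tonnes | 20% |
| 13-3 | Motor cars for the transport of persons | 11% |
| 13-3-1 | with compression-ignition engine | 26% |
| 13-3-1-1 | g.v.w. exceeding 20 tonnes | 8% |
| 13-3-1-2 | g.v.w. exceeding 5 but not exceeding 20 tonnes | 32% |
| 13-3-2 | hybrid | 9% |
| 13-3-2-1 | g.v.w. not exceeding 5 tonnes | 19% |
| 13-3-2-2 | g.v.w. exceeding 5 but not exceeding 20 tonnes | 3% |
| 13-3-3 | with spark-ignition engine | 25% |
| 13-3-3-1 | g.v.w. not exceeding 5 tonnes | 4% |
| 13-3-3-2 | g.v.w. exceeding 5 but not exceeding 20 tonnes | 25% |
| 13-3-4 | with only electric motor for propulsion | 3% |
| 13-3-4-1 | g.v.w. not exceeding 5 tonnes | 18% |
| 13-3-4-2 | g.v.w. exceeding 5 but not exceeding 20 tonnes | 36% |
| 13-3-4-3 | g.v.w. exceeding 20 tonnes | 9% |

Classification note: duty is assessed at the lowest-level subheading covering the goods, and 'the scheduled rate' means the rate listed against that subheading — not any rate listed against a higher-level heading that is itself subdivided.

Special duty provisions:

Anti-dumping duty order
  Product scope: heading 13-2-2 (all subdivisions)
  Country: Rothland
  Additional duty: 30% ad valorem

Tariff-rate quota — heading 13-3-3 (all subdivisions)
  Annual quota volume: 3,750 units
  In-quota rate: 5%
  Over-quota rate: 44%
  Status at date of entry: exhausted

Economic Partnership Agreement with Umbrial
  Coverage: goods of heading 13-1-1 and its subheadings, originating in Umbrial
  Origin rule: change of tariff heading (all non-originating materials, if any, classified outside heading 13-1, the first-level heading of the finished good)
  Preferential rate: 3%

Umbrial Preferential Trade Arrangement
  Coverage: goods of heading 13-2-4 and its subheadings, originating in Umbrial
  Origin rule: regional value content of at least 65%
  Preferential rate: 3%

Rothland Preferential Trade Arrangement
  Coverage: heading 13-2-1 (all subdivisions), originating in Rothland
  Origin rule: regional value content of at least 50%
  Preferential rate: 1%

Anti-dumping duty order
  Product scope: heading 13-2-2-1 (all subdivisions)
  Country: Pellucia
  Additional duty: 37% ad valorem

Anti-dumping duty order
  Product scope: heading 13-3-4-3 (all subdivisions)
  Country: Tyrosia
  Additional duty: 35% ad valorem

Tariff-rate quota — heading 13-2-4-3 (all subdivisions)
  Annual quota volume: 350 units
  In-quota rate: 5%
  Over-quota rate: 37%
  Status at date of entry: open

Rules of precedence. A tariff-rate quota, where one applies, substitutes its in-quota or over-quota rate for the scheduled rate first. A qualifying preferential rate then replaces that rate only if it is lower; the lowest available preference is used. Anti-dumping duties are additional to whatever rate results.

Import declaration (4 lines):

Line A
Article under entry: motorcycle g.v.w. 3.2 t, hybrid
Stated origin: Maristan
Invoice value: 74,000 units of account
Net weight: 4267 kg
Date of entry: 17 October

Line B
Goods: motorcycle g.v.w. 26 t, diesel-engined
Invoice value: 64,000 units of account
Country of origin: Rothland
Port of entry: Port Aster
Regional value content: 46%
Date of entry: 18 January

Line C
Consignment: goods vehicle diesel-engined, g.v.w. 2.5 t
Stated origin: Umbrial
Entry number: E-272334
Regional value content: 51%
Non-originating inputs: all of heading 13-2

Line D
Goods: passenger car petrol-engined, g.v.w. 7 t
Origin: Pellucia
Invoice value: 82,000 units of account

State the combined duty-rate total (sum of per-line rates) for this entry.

Line A: motorcycle → 13-2; hybrid → 13-2-2; g.v.w. 3.2 t → 13-2-2-3. Scheduled 13%. No special measure applies. → 13%.
Line B: motorcycle → 13-2; diesel-engined → 13-2-1; g.v.w. 26 t → 13-2-1-1. Scheduled 7%. Rothland agreement on 13-2-1: RVC < 50%. → 7%.
Line C: goods vehicle → 13-1; diesel-engined → 13-1-1; g.v.w. 2.5 t → 13-1-1-1. Scheduled 7%. Umbrial agreement on 13-1-1: CTH met → 3% available; Umbrial agreement on 13-2-4: 13-1-1-1 not covered; preferential 3%. → 3%.
Line D: passenger car → 13-3; petrol-engined → 13-3-3; g.v.w. 7 t → 13-3-3-2. Scheduled 25%. quota on 13-3-3 exhausted → over-quota 44%. → 44%.
Sum: 13% + 7% + 3% + 44% = 67%.

67%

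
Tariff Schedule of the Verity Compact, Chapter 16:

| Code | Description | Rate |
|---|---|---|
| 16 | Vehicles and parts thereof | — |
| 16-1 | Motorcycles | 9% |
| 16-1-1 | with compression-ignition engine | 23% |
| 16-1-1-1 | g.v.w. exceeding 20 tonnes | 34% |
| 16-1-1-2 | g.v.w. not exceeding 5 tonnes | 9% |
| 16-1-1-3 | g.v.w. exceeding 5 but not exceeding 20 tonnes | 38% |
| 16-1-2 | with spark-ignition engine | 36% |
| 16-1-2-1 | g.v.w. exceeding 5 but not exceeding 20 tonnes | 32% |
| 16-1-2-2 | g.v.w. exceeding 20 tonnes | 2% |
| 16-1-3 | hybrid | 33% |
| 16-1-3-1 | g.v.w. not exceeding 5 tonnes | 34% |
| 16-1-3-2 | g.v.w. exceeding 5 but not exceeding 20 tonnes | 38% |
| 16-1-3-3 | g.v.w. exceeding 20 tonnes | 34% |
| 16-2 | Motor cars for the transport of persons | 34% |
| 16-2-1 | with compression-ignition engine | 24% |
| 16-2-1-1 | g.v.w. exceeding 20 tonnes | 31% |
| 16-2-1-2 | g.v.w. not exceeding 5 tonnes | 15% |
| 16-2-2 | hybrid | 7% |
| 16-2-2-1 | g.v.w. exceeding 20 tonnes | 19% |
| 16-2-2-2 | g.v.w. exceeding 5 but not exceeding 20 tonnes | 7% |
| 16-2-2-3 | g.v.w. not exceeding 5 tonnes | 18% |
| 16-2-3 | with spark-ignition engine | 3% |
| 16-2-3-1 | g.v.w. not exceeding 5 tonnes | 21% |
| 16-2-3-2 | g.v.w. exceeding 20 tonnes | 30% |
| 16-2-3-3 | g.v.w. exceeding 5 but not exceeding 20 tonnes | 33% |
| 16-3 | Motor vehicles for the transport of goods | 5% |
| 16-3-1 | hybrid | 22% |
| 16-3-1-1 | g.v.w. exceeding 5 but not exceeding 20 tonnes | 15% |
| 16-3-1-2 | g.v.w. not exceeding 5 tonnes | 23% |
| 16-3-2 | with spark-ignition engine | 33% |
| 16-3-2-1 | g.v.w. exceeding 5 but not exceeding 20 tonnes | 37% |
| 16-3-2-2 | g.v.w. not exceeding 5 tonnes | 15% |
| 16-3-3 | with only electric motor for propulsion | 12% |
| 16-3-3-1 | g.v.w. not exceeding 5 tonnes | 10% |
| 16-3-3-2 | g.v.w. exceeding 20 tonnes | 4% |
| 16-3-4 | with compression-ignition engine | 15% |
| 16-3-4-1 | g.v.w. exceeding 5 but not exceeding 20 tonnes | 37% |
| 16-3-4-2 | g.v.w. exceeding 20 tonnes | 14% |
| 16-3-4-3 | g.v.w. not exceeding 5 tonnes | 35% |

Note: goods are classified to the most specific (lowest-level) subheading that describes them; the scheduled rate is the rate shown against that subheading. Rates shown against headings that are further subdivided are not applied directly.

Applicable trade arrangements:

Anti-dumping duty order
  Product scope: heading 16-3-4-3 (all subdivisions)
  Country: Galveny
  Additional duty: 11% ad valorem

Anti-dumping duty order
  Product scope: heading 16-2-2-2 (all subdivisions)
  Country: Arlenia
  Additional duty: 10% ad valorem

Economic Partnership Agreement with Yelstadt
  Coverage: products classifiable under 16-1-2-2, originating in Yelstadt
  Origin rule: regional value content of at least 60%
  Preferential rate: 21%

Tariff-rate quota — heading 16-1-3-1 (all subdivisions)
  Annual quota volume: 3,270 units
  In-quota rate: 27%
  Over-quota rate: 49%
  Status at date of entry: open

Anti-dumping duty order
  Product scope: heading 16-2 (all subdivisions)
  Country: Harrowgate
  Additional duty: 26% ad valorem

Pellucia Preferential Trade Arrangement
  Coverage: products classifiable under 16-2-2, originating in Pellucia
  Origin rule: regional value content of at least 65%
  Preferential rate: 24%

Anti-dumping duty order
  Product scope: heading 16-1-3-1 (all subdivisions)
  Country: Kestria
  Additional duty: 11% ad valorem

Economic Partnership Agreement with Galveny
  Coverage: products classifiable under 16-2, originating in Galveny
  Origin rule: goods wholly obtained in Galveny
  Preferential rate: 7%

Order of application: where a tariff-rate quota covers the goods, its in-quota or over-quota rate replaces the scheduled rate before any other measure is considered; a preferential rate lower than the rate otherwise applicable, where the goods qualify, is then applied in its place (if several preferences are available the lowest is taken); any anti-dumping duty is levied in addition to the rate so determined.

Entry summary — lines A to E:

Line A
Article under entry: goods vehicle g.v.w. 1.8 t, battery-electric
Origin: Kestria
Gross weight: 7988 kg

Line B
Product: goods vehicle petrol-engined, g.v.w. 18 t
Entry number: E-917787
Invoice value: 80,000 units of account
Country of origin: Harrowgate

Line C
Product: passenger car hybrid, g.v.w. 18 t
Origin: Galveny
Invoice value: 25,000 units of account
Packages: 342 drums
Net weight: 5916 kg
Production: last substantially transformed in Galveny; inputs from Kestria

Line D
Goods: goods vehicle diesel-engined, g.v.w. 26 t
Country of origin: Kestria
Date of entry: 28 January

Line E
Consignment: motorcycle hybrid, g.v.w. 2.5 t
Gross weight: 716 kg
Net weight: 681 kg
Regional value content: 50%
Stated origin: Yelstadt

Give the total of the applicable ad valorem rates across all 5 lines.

Line A: goods vehicle → 16-3; battery-electric → 16-3-3; g.v.w. 1.8 t → 16-3-3-1. Scheduled 10%. No special measure applies. → 10%.
Line B: goods vehicle → 16-3; petrol-engined → 16-3-2; g.v.w. 18 t → 16-3-2-1. Scheduled 37%. No special measure applies. → 37%.
Line C: passenger car → 16-2; hybrid → 16-2-2; g.v.w. 18 t → 16-2-2-2. Scheduled 7%. Galveny agreement on 16-2: not wholly obtained. → 7%.
Line D: goods vehicle → 16-3; diesel-engined → 16-3-4; g.v.w. 26 t → 16-3-4-2. Scheduled 14%. No special measure applies. → 14%.
Line E: motorcycle → 16-1; hybrid → 16-1-3; g.v.w. 2.5 t → 16-1-3-1. Scheduled 34%. quota on 16-1-3-1 open → in-quota 27%; Yelstadt agreement on 16-1-2-2: 16-1-3-1 not covered. → 27%.
Sum: 10% + 37% + 7% + 14% + 27% = 95%.

95%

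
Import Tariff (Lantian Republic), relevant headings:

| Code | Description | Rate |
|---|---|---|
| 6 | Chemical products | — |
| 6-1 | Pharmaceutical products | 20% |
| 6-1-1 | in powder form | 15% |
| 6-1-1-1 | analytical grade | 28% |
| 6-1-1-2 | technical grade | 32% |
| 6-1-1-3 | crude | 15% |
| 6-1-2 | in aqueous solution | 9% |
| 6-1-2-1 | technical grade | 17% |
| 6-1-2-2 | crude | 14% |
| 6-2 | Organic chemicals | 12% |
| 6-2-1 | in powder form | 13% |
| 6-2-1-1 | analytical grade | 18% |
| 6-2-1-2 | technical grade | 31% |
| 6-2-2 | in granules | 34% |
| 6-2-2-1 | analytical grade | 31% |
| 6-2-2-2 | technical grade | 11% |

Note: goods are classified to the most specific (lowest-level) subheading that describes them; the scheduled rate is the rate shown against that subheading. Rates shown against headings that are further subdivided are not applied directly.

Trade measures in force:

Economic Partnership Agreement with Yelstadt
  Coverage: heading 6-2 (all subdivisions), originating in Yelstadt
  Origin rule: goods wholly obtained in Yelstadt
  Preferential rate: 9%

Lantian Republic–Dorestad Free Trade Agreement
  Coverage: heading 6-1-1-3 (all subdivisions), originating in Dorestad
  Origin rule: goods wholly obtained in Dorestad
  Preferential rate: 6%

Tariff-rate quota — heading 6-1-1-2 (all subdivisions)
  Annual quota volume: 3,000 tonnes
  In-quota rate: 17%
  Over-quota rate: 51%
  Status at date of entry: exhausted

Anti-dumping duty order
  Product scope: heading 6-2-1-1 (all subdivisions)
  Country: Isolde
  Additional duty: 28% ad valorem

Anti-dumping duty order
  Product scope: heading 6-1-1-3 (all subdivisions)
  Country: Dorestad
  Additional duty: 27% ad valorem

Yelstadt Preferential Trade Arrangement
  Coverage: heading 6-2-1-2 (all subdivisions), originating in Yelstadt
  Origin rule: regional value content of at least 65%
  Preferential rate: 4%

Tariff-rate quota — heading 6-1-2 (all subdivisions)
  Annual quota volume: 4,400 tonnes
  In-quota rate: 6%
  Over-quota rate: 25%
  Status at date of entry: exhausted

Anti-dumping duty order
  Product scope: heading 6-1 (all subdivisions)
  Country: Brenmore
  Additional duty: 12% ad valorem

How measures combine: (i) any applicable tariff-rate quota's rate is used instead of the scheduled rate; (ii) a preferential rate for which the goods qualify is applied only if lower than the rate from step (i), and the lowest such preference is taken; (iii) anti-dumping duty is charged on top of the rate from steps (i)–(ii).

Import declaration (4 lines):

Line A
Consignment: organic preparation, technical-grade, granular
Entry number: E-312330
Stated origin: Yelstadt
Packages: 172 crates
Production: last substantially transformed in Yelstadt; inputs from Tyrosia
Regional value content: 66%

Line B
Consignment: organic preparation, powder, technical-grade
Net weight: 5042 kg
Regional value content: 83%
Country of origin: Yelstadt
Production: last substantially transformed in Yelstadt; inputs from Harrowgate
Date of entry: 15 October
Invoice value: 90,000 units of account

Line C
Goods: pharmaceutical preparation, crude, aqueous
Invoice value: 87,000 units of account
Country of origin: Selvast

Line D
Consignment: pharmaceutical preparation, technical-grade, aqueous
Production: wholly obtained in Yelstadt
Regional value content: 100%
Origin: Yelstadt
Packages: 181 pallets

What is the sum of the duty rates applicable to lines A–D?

Line A: organic → 6-2; granular → 6-2-2; technical-grade → 6-2-2-2. Scheduled 11%. Yelstadt agreement on 6-2: not wholly obtained; Yelstadt agreement on 6-2-1-2: 6-2-2-2 not covered. → 11%.
Line B: organic → 6-2; powder → 6-2-1; technical-grade → 6-2-1-2. Scheduled 31%. Yelstadt agreement on 6-2: not wholly obtained; Yelstadt agreement on 6-2-1-2: RVC ≥ 65% → 4% available; preferential 4%. → 4%.
Line C: pharmaceutical → 6-1; aqueous → 6-1-2; crude → 6-1-2-2. Scheduled 14%. quota on 6-1-2 exhausted → over-quota 25%. → 25%.
Line D: pharmaceutical → 6-1; aqueous → 6-1-2; technical-grade → 6-1-2-1. Scheduled 17%. quota on 6-1-2 exhausted → over-quota 25%; Yelstadt agreement on 6-2: 6-1-2-1 not covered; Yelstadt agreement on 6-2-1-2: 6-1-2-1 not covered. → 25%.
Sum: 11% + 4% + 25% + 25% = 65%.

65%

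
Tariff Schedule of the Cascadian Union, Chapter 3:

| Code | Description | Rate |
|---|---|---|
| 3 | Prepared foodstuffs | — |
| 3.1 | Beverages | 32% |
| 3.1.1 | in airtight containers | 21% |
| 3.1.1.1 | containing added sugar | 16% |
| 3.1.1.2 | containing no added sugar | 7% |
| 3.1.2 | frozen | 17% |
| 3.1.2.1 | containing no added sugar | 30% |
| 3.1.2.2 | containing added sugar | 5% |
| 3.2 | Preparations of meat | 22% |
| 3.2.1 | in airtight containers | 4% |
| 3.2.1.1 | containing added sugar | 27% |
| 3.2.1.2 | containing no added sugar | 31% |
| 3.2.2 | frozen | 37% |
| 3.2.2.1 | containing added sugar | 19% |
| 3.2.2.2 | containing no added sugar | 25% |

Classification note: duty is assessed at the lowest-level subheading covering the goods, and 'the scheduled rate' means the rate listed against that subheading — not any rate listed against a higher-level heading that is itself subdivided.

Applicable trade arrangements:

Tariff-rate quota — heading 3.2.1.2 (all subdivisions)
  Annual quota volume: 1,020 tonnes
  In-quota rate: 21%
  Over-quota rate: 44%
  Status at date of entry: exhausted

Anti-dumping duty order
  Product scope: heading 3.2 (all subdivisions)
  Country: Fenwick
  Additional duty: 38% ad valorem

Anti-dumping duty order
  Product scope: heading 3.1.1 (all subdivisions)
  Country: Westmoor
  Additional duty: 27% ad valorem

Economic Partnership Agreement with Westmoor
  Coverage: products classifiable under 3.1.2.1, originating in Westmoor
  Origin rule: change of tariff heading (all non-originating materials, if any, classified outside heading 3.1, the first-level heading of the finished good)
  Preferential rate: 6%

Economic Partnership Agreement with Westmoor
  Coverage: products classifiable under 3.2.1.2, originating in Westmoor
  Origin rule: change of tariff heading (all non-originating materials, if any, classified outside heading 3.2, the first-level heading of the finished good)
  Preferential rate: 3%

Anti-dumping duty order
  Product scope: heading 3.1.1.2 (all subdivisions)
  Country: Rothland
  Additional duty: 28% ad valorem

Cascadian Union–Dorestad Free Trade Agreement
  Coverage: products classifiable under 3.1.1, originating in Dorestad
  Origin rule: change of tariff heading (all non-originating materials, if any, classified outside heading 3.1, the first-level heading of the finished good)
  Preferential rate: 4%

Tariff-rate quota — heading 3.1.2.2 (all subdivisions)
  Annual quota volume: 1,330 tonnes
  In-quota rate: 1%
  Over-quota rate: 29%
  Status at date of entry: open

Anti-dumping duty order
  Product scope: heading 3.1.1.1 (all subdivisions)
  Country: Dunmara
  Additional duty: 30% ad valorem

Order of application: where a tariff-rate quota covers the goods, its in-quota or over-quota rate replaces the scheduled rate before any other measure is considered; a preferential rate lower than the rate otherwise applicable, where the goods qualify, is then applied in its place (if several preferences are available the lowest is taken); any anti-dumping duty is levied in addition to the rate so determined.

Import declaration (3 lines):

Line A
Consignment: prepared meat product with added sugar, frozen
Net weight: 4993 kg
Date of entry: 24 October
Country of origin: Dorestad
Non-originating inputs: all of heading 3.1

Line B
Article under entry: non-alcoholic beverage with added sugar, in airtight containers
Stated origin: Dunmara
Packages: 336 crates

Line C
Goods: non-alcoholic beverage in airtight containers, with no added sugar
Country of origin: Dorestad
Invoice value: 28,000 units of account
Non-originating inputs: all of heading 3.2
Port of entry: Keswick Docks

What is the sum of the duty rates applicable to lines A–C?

69%

Line A: prepared meat product → 3.2; frozen → 3.2.2; with added sugar → 3.2.2.1. Scheduled 19%. Dorestad agreement on 3.1.1: 3.2.2.1 not covered. → 19%.
Line B: non-alcoholic beverage → 3.1; in airtight containers → 3.1.1; with added sugar → 3.1.1.1. Scheduled 16%. anti-dumping (Dunmara, 3.1.1.1): +30%; total 16% + 30% = 46%. → 46%.
Line C: non-alcoholic beverage → 3.1; in airtight containers → 3.1.1; with no added sugar → 3.1.1.2. Scheduled 7%. Dorestad agreement on 3.1.1: CTH met → 4% available; preferential 4%. → 4%.
Sum: 19% + 46% + 4% = 69%.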